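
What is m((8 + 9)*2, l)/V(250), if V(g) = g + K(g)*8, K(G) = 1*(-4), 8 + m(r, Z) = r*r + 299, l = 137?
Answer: 1447/218 ≈ 6.6376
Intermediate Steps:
m(r, Z) = 291 + r² (m(r, Z) = -8 + (r*r + 299) = -8 + (r² + 299) = -8 + (299 + r²) = 291 + r²)
K(G) = -4
V(g) = -32 + g (V(g) = g - 4*8 = g - 32 = -32 + g)
m((8 + 9)*2, l)/V(250) = (291 + ((8 + 9)*2)²)/(-32 + 250) = (291 + (17*2)²)/218 = (291 + 34²)*(1/218) = (291 + 1156)*(1/218) = 1447*(1/218) = 1447/218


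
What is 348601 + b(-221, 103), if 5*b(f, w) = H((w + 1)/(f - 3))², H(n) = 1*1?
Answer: 1743006/5 ≈ 3.4860e+5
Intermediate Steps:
H(n) = 1
b(f, w) = ⅕ (b(f, w) = (⅕)*1² = (⅕)*1 = ⅕)
348601 + b(-221, 103) = 348601 + ⅕ = 1743006/5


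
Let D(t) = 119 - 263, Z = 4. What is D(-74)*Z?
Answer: -576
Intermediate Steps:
D(t) = -144
D(-74)*Z = -144*4 = -576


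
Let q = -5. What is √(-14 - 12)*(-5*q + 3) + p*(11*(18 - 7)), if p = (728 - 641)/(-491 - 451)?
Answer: -3509/314 + 28*I*√26 ≈ -11.175 + 142.77*I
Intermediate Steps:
p = -29/314 (p = 87/(-942) = 87*(-1/942) = -29/314 ≈ -0.092357)
√(-14 - 12)*(-5*q + 3) + p*(11*(18 - 7)) = √(-14 - 12)*(-5*(-5) + 3) - 319*(18 - 7)/314 = √(-26)*(25 + 3) - 319*11/314 = (I*√26)*28 - 29/314*121 = 28*I*√26 - 3509/314 = -3509/314 + 28*I*√26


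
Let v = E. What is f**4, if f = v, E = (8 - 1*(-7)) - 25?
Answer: 10000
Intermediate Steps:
E = -10 (E = (8 + 7) - 25 = 15 - 25 = -10)
v = -10
f = -10
f**4 = (-10)**4 = 10000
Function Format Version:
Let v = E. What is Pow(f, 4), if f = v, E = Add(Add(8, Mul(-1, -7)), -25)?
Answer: 10000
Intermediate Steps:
E = -10 (E = Add(Add(8, 7), -25) = Add(15, -25) = -10)
v = -10
f = -10
Pow(f, 4) = Pow(-10, 4) = 10000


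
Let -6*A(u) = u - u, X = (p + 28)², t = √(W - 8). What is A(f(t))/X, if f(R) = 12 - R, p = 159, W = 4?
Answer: 0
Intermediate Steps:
t = 2*I (t = √(4 - 8) = √(-4) = 2*I ≈ 2.0*I)
X = 34969 (X = (159 + 28)² = 187² = 34969)
A(u) = 0 (A(u) = -(u - u)/6 = -⅙*0 = 0)
A(f(t))/X = 0/34969 = 0*(1/34969) = 0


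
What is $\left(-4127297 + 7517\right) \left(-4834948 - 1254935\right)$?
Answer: $25088978185740$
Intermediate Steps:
$\left(-4127297 + 7517\right) \left(-4834948 - 1254935\right) = \left(-4119780\right) \left(-6089883\right) = 25088978185740$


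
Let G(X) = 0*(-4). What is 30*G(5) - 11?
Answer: -11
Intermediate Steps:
G(X) = 0
30*G(5) - 11 = 30*0 - 11 = 0 - 11 = -11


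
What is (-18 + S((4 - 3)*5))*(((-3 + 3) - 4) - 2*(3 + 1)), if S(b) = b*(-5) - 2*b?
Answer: 636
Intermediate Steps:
S(b) = -7*b (S(b) = -5*b - 2*b = -7*b)
(-18 + S((4 - 3)*5))*(((-3 + 3) - 4) - 2*(3 + 1)) = (-18 - 7*(4 - 3)*5)*(((-3 + 3) - 4) - 2*(3 + 1)) = (-18 - 7*5)*((0 - 4) - 2*4) = (-18 - 7*5)*(-4 - 8) = (-18 - 35)*(-12) = -53*(-12) = 636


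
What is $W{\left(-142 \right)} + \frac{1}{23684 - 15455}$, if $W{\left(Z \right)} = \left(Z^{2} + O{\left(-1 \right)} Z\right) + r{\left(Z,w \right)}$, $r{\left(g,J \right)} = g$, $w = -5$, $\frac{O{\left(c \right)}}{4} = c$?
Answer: $\frac{169435111}{8229} \approx 20590.0$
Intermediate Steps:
$O{\left(c \right)} = 4 c$
$W{\left(Z \right)} = Z^{2} - 3 Z$ ($W{\left(Z \right)} = \left(Z^{2} + 4 \left(-1\right) Z\right) + Z = \left(Z^{2} - 4 Z\right) + Z = Z^{2} - 3 Z$)
$W{\left(-142 \right)} + \frac{1}{23684 - 15455} = - 142 \left(-3 - 142\right) + \frac{1}{23684 - 15455} = \left(-142\right) \left(-145\right) + \frac{1}{8229} = 20590 + \frac{1}{8229} = \frac{169435111}{8229}$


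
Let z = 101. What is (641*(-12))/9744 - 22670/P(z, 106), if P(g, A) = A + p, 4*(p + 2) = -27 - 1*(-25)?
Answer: -36948767/168084 ≈ -219.82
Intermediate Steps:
p = -5/2 (p = -2 + (-27 - 1*(-25))/4 = -2 + (-27 + 25)/4 = -2 + (¼)*(-2) = -2 - ½ = -5/2 ≈ -2.5000)
P(g, A) = -5/2 + A (P(g, A) = A - 5/2 = -5/2 + A)
(641*(-12))/9744 - 22670/P(z, 106) = (641*(-12))/9744 - 22670/(-5/2 + 106) = -7692*1/9744 - 22670/207/2 = -641/812 - 22670*2/207 = -641/812 - 45340/207 = -36948767/168084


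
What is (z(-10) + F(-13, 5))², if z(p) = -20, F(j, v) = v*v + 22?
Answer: 729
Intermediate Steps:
F(j, v) = 22 + v² (F(j, v) = v² + 22 = 22 + v²)
(z(-10) + F(-13, 5))² = (-20 + (22 + 5²))² = (-20 + (22 + 25))² = (-20 + 47)² = 27² = 729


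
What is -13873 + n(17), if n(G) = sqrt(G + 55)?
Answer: -13873 + 6*sqrt(2) ≈ -13865.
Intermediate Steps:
n(G) = sqrt(55 + G)
-13873 + n(17) = -13873 + sqrt(55 + 17) = -13873 + sqrt(72) = -13873 + 6*sqrt(2)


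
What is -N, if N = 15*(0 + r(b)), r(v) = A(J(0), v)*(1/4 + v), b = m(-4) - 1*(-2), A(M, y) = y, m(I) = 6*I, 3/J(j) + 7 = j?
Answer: -14355/2 ≈ -7177.5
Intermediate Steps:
J(j) = 3/(-7 + j)
b = -22 (b = 6*(-4) - 1*(-2) = -24 + 2 = -22)
r(v) = v*(¼ + v) (r(v) = v*(1/4 + v) = v*(¼ + v))
N = 14355/2 (N = 15*(0 - 22*(¼ - 22)) = 15*(0 - 22*(-87/4)) = 15*(0 + 957/2) = 15*(957/2) = 14355/2 ≈ 7177.5)
-N = -1*14355/2 = -14355/2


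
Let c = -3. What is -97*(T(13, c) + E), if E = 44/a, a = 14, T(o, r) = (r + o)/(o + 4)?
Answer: -43068/119 ≈ -361.92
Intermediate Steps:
T(o, r) = (o + r)/(4 + o)
E = 22/7 (E = 44/14 = 44*(1/14) = 22/7 ≈ 3.1429)
-97*(T(13, c) + E) = -97*((13 - 3)/(4 + 13) + 22/7) = -97*(10/17 + 22/7) = -97*444/119 = -43068/119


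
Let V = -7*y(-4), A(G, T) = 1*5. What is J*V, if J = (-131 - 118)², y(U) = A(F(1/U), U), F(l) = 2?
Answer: -2170035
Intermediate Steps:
A(G, T) = 5
y(U) = 5
J = 62001 (J = (-249)² = 62001)
V = -35 (V = -7*5 = -35)
J*V = 62001*(-35) = -2170035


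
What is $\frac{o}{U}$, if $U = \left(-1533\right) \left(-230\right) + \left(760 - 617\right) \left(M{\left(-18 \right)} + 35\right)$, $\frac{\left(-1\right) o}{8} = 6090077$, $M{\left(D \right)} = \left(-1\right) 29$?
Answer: $- \frac{6090077}{44181} \approx -137.84$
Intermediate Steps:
$M{\left(D \right)} = -29$
$o = -48720616$ ($o = \left(-8\right) 6090077 = -48720616$)
$U = 353448$ ($U = \left(-1533\right) \left(-230\right) + \left(760 - 617\right) \left(-29 + 35\right) = 352590 + 143 \cdot 6 = 352590 + 858 = 353448$)
$\frac{o}{U} = - \frac{48720616}{353448} = \left(-48720616\right) \frac{1}{353448} = - \frac{6090077}{44181}$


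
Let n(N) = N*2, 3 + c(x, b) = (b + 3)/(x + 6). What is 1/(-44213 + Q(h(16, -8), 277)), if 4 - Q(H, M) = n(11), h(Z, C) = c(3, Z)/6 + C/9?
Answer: -1/44231 ≈ -2.2609e-5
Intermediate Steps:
c(x, b) = -3 + (3 + b)/(6 + x) (c(x, b) = -3 + (b + 3)/(x + 6) = -3 + (3 + b)/(6 + x))
h(Z, C) = -4/9 + C/9 + Z/54 (h(Z, C) = ((-15 + Z - 3*3)/(6 + 3))/6 + C/9 = ((-15 + Z - 9)/9)*(1/6) + C*(1/9) = ((-24 + Z)/9)*(1/6) + C/9 = (-8/3 + Z/9)*(1/6) + C/9 = (-4/9 + Z/54) + C/9 = -4/9 + C/9 + Z/54)
n(N) = 2*N
Q(H, M) = -18 (Q(H, M) = 4 - 2*11 = 4 - 1*22 = 4 - 22 = -18)
1/(-44213 + Q(h(16, -8), 277)) = 1/(-44213 - 18) = 1/(-44231) = -1/44231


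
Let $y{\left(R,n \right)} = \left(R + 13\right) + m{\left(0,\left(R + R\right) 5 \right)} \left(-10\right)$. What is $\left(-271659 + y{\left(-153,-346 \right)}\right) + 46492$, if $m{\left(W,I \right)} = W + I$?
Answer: $-210007$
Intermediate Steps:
$m{\left(W,I \right)} = I + W$
$y{\left(R,n \right)} = 13 - 99 R$ ($y{\left(R,n \right)} = \left(R + 13\right) + \left(\left(R + R\right) 5 + 0\right) \left(-10\right) = \left(13 + R\right) + \left(2 R 5 + 0\right) \left(-10\right) = \left(13 + R\right) + \left(10 R + 0\right) \left(-10\right) = \left(13 + R\right) + 10 R \left(-10\right) = \left(13 + R\right) - 100 R = 13 - 99 R$)
$\left(-271659 + y{\left(-153,-346 \right)}\right) + 46492 = \left(-271659 + \left(13 - -15147\right)\right) + 46492 = \left(-271659 + \left(13 + 15147\right)\right) + 46492 = \left(-271659 + 15160\right) + 46492 = -256499 + 46492 = -210007$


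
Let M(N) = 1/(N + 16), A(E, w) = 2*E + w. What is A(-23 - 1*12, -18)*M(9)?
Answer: -88/25 ≈ -3.5200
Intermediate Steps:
A(E, w) = w + 2*E
M(N) = 1/(16 + N)
A(-23 - 1*12, -18)*M(9) = (-18 + 2*(-23 - 1*12))/(16 + 9) = (-18 + 2*(-23 - 12))/25 = (-18 + 2*(-35))*(1/25) = (-18 - 70)*(1/25) = -88*1/25 = -88/25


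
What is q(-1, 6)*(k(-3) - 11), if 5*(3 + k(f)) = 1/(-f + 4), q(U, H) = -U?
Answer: -489/35 ≈ -13.971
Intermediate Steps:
k(f) = -3 + 1/(5*(4 - f)) (k(f) = -3 + 1/(5*(-f + 4)) = -3 + 1/(5*(4 - f)))
q(-1, 6)*(k(-3) - 11) = (-1*(-1))*((59 - 15*(-3))/(5*(-4 - 3)) - 11) = 1*((1/5)*(59 + 45)/(-7) - 11) = 1*((1/5)*(-1/7)*104 - 11) = 1*(-104/35 - 11) = 1*(-489/35) = -489/35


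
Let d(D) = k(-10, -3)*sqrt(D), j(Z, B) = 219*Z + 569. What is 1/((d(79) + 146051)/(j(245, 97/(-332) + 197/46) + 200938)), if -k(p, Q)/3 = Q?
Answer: 18633332631/10665444101 - 1148229*sqrt(79)/10665444101 ≈ 1.7461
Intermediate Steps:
j(Z, B) = 569 + 219*Z
k(p, Q) = -3*Q
d(D) = 9*sqrt(D) (d(D) = (-3*(-3))*sqrt(D) = 9*sqrt(D))
1/((d(79) + 146051)/(j(245, 97/(-332) + 197/46) + 200938)) = 1/((9*sqrt(79) + 146051)/((569 + 219*245) + 200938)) = 1/((146051 + 9*sqrt(79))/((569 + 53655) + 200938)) = 1/((146051 + 9*sqrt(79))/(54224 + 200938)) = 1/((146051 + 9*sqrt(79))/255162) = 1/((146051 + 9*sqrt(79))*(1/255162)) = 1/(146051/255162 + 3*sqrt(79)/85054)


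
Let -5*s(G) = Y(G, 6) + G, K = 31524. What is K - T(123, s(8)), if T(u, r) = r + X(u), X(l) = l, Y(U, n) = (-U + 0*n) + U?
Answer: 157013/5 ≈ 31403.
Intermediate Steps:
Y(U, n) = 0 (Y(U, n) = (-U + 0) + U = -U + U = 0)
s(G) = -G/5 (s(G) = -(0 + G)/5 = -G/5)
T(u, r) = r + u
K - T(123, s(8)) = 31524 - (-1/5*8 + 123) = 31524 - (-8/5 + 123) = 31524 - 1*607/5 = 31524 - 607/5 = 157013/5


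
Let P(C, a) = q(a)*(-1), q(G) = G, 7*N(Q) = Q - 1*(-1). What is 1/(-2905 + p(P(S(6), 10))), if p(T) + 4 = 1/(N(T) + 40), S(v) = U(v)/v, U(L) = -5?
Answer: -271/788332 ≈ -0.00034376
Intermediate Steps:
N(Q) = ⅐ + Q/7 (N(Q) = (Q - 1*(-1))/7 = (Q + 1)/7 = (1 + Q)/7 = ⅐ + Q/7)
S(v) = -5/v
P(C, a) = -a (P(C, a) = a*(-1) = -a)
p(T) = -4 + 1/(281/7 + T/7) (p(T) = -4 + 1/((⅐ + T/7) + 40) = -4 + 1/(281/7 + T/7))
1/(-2905 + p(P(S(6), 10))) = 1/(-2905 + (-1117 - (-4)*10)/(281 - 1*10)) = 1/(-2905 + (-1117 - 4*(-10))/(281 - 10)) = 1/(-2905 + (-1117 + 40)/271) = 1/(-2905 + (1/271)*(-1077)) = 1/(-2905 - 1077/271) = 1/(-788332/271) = -271/788332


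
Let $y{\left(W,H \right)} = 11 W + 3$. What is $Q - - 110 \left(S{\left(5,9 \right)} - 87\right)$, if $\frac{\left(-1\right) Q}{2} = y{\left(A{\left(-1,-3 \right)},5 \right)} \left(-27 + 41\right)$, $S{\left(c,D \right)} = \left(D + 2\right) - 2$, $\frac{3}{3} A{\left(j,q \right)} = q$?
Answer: $-7740$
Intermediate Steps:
$A{\left(j,q \right)} = q$
$y{\left(W,H \right)} = 3 + 11 W$
$S{\left(c,D \right)} = D$ ($S{\left(c,D \right)} = \left(2 + D\right) - 2 = D$)
$Q = 840$ ($Q = - 2 \left(3 + 11 \left(-3\right)\right) \left(-27 + 41\right) = - 2 \left(3 - 33\right) 14 = - 2 \left(\left(-30\right) 14\right) = \left(-2\right) \left(-420\right) = 840$)
$Q - - 110 \left(S{\left(5,9 \right)} - 87\right) = 840 - - 110 \left(9 - 87\right) = 840 - \left(-110\right) \left(-78\right) = 840 - 8580 = -7740$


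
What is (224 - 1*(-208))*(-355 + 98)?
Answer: -111024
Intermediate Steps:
(224 - 1*(-208))*(-355 + 98) = (224 + 208)*(-257) = 432*(-257) = -111024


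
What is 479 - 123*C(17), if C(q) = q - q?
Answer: 479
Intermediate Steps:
C(q) = 0
479 - 123*C(17) = 479 - 123*0 = 479 + 0 = 479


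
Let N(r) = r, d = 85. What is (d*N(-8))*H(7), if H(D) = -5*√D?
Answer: 3400*√7 ≈ 8995.6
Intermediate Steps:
(d*N(-8))*H(7) = (85*(-8))*(-5*√7) = -(-3400)*√7 = 3400*√7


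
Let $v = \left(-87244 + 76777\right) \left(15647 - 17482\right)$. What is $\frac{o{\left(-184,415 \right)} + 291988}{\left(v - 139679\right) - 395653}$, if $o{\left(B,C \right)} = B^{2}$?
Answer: $\frac{325844}{18671613} \approx 0.017451$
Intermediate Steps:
$v = 19206945$ ($v = \left(-10467\right) \left(-1835\right) = 19206945$)
$\frac{o{\left(-184,415 \right)} + 291988}{\left(v - 139679\right) - 395653} = \frac{\left(-184\right)^{2} + 291988}{\left(19206945 - 139679\right) - 395653} = \frac{33856 + 291988}{19067266 - 395653} = \frac{325844}{18671613}$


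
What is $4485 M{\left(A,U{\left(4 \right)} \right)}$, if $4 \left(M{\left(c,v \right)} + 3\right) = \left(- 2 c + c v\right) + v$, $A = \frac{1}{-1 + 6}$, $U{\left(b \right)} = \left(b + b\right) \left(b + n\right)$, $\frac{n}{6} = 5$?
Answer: $\frac{704145}{2} \approx 3.5207 \cdot 10^{5}$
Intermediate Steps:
$n = 30$ ($n = 6 \cdot 5 = 30$)
$U{\left(b \right)} = 2 b \left(30 + b\right)$ ($U{\left(b \right)} = \left(b + b\right) \left(b + 30\right) = 2 b \left(30 + b\right)$)
$A = \frac{1}{5} \approx 0.2$
$M{\left(c,v \right)} = -3 - \frac{c}{2} + \frac{v}{4} + \frac{c v}{4}$ ($M{\left(c,v \right)} = -3 + \frac{\left(- 2 c + c v\right) + v}{4} = -3 + \frac{v - 2 c + c v}{4} = -3 + \left(- \frac{c}{2} + \frac{v}{4} + \frac{c v}{4}\right) = -3 - \frac{c}{2} + \frac{v}{4} + \frac{c v}{4}$)
$4485 M{\left(A,U{\left(4 \right)} \right)} = 4485 \left(-3 - \frac{1}{10} + \frac{2 \cdot 4 \left(30 + 4\right)}{4} + \frac{1}{4} \cdot \frac{1}{5} \cdot 2 \cdot 4 \left(30 + 4\right)\right) = 4485 \left(-3 - \frac{1}{10} + \frac{2 \cdot 4 \cdot 34}{4} + \frac{1}{4} \cdot \frac{1}{5} \cdot 2 \cdot 4 \cdot 34\right) = 4485 \left(-3 - \frac{1}{10} + \frac{1}{4} \cdot 272 + \frac{1}{4} \cdot \frac{1}{5} \cdot 272\right) = 4485 \left(-3 - \frac{1}{10} + 68 + \frac{68}{5}\right) = 4485 \cdot \frac{157}{2} = \frac{704145}{2}$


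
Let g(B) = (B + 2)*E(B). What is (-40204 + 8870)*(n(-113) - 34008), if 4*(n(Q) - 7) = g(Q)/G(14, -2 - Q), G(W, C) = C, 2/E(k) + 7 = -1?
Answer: 8523083005/8 ≈ 1.0654e+9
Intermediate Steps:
E(k) = -¼ (E(k) = 2/(-7 - 1) = 2/(-8) = 2*(-⅛) = -¼)
g(B) = -½ - B/4 (g(B) = (B + 2)*(-¼) = (2 + B)*(-¼) = -½ - B/4)
n(Q) = 7 + (-½ - Q/4)/(4*(-2 - Q)) (n(Q) = 7 + ((-½ - Q/4)/(-2 - Q))/4 = 7 + (-½ - Q/4)/(4*(-2 - Q)))
(-40204 + 8870)*(n(-113) - 34008) = (-40204 + 8870)*(113/16 - 34008) = -31334*(-544015/16) = 8523083005/8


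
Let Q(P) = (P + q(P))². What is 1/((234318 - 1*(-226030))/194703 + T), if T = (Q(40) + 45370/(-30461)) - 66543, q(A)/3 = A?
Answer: -5930848083/242821524076951 ≈ -2.4425e-5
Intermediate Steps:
q(A) = 3*A
Q(P) = 16*P² (Q(P) = (P + 3*P)² = (4*P)² = 16*P²)
T = -1247210093/30461 (T = (16*40² + 45370/(-30461)) - 66543 = (16*1600 + 45370*(-1/30461)) - 66543 = (25600 - 45370/30461) - 66543 = 779756230/30461 - 66543 = -1247210093/30461 ≈ -40945.)
1/((234318 - 1*(-226030))/194703 + T) = 1/((234318 - 1*(-226030))/194703 - 1247210093/30461) = 1/((234318 + 226030)*(1/194703) - 1247210093/30461) = 1/(460348*(1/194703) - 1247210093/30461) = 1/(460348/194703 - 1247210093/30461) = 1/(-242821524076951/5930848083) = -5930848083/242821524076951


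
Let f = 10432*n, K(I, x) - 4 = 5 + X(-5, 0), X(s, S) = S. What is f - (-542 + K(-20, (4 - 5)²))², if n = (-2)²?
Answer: -242361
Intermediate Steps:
n = 4
K(I, x) = 9 (K(I, x) = 4 + (5 + 0) = 4 + 5 = 9)
f = 41728 (f = 10432*4 = 41728)
f - (-542 + K(-20, (4 - 5)²))² = 41728 - (-542 + 9)² = 41728 - 1*(-533)² = 41728 - 1*284089 = 41728 - 284089 = -242361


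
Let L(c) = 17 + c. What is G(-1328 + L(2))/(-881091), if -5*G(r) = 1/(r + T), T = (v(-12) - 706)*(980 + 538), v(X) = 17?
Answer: -1/4613440936005 ≈ -2.1676e-13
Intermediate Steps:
T = -1045902 (T = (17 - 706)*(980 + 538) = -689*1518 = -1045902)
G(r) = -1/(5*(-1045902 + r)) (G(r) = -1/(5*(r - 1045902)) = -1/(5*(-1045902 + r)))
G(-1328 + L(2))/(-881091) = -1/(-5229510 + 5*(-1328 + (17 + 2)))/(-881091) = -1/(-5229510 + 5*(-1328 + 19))*(-1/881091) = -1/(-5229510 + 5*(-1309))*(-1/881091) = -1/(-5229510 - 6545)*(-1/881091) = -1/(-5236055)*(-1/881091) = -1*(-1/5236055)*(-1/881091) = (1/5236055)*(-1/881091) = -1/4613440936005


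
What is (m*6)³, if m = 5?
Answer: 27000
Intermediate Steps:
(m*6)³ = (5*6)³ = 30³ = 27000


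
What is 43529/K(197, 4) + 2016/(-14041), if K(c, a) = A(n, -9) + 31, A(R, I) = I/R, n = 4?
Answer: 2444530916/1614715 ≈ 1513.9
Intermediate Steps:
K(c, a) = 115/4 (K(c, a) = -9/4 + 31 = 115/4)
43529/K(197, 4) + 2016/(-14041) = 43529/(115/4) + 2016/(-14041) = 43529*(4/115) + 2016*(-1/14041) = 174116/115 - 2016/14041 = 2444530916/1614715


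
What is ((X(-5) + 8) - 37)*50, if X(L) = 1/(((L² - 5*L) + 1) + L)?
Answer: -33325/23 ≈ -1448.9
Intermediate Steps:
X(L) = 1/(1 + L² - 4*L) (X(L) = 1/((1 + L² - 5*L) + L) = 1/(1 + L² - 4*L))
((X(-5) + 8) - 37)*50 = ((1/(1 + (-5)² - 4*(-5)) + 8) - 37)*50 = ((1/(1 + 25 + 20) + 8) - 37)*50 = ((1/46 + 8) - 37)*50 = (369/46 - 37)*50 = -1333/46*50 = -33325/23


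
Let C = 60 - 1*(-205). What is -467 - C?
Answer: -732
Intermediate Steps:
C = 265 (C = 60 + 205 = 265)
-467 - C = -467 - 1*265 = -467 - 265 = -732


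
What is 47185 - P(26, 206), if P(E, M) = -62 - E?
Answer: 47273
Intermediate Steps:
47185 - P(26, 206) = 47185 - (-62 - 1*26) = 47185 - (-62 - 26) = 47185 - 1*(-88) = 47185 + 88 = 47273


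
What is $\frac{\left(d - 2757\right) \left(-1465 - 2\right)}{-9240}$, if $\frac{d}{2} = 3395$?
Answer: $\frac{1972137}{3080} \approx 640.3$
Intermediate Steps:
$d = 6790$ ($d = 2 \cdot 3395 = 6790$)
$\frac{\left(d - 2757\right) \left(-1465 - 2\right)}{-9240} = \frac{\left(6790 - 2757\right) \left(-1465 - 2\right)}{-9240} = 4033 \left(-1467\right) \left(- \frac{1}{9240}\right) = \left(-5916411\right) \left(- \frac{1}{9240}\right) = \frac{1972137}{3080}$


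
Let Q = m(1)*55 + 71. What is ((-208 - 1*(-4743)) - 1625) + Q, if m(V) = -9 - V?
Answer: 2431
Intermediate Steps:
Q = -479 (Q = (-9 - 1*1)*55 + 71 = (-9 - 1)*55 + 71 = -10*55 + 71 = -550 + 71 = -479)
((-208 - 1*(-4743)) - 1625) + Q = ((-208 - 1*(-4743)) - 1625) - 479 = ((-208 + 4743) - 1625) - 479 = (4535 - 1625) - 479 = 2910 - 479 = 2431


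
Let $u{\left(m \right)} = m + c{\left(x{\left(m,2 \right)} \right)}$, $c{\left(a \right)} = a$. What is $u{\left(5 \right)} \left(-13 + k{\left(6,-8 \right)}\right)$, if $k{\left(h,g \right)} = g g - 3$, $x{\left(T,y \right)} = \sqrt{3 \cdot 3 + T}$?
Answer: $240 + 48 \sqrt{14} \approx 419.6$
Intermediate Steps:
$x{\left(T,y \right)} = \sqrt{9 + T}$
$u{\left(m \right)} = m + \sqrt{9 + m}$
$k{\left(h,g \right)} = -3 + g^{2}$ ($k{\left(h,g \right)} = g^{2} - 3 = -3 + g^{2}$)
$u{\left(5 \right)} \left(-13 + k{\left(6,-8 \right)}\right) = \left(5 + \sqrt{9 + 5}\right) \left(-13 - \left(3 - \left(-8\right)^{2}\right)\right) = \left(5 + \sqrt{14}\right) \left(-13 + \left(-3 + 64\right)\right) = \left(5 + \sqrt{14}\right) \left(-13 + 61\right) = \left(5 + \sqrt{14}\right) 48 = 240 + 48 \sqrt{14}$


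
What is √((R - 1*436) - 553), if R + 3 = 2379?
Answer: √1387 ≈ 37.242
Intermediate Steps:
R = 2376 (R = -3 + 2379 = 2376)
√((R - 1*436) - 553) = √((2376 - 1*436) - 553) = √((2376 - 436) - 553) = √(1940 - 553) = √1387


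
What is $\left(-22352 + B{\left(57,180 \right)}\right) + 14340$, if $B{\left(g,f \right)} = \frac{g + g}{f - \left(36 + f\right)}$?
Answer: $- \frac{48091}{6} \approx -8015.2$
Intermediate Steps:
$B{\left(g,f \right)} = - \frac{g}{18}$ ($B{\left(g,f \right)} = \frac{2 g}{-36} = 2 g \left(- \frac{1}{36}\right) = - \frac{g}{18}$)
$\left(-22352 + B{\left(57,180 \right)}\right) + 14340 = \left(-22352 - \frac{19}{6}\right) + 14340 = - \frac{134131}{6} + 14340 = - \frac{48091}{6}$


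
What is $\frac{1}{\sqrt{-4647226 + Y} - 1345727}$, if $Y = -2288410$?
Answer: $- \frac{1345727}{1810988094165} - \frac{2 i \sqrt{1733909}}{1810988094165} \approx -7.4309 \cdot 10^{-7} - 1.4542 \cdot 10^{-9} i$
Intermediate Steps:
$\frac{1}{\sqrt{-4647226 + Y} - 1345727} = \frac{1}{\sqrt{-4647226 - 2288410} - 1345727} = \frac{1}{\sqrt{-6935636} - 1345727} = \frac{1}{2 i \sqrt{1733909} - 1345727} = \frac{1}{-1345727 + 2 i \sqrt{1733909}}$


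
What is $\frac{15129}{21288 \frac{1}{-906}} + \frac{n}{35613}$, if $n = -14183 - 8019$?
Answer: $- \frac{81435923323}{126354924} \approx -644.5$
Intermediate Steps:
$n = -22202$ ($n = -14183 - 8019 = -22202$)
$\frac{15129}{21288 \frac{1}{-906}} + \frac{n}{35613} = \frac{15129}{21288 \frac{1}{-906}} - \frac{22202}{35613} = \frac{15129}{21288 \left(- \frac{1}{906}\right)} - \frac{22202}{35613} = \frac{15129}{- \frac{3548}{151}} - \frac{22202}{35613} = 15129 \left(- \frac{151}{3548}\right) - \frac{22202}{35613} = - \frac{2284479}{3548} - \frac{22202}{35613} = - \frac{81435923323}{126354924}$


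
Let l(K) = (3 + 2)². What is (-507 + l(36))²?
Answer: 232324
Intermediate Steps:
l(K) = 25 (l(K) = 5² = 25)
(-507 + l(36))² = (-507 + 25)² = (-482)² = 232324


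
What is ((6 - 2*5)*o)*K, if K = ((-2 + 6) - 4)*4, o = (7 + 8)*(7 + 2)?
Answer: 0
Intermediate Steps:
o = 135 (o = 15*9 = 135)
K = 0 (K = (4 - 4)*4 = 0*4 = 0)
((6 - 2*5)*o)*K = ((6 - 2*5)*135)*0 = ((6 - 1*10)*135)*0 = ((6 - 10)*135)*0 = -4*135*0 = -540*0 = 0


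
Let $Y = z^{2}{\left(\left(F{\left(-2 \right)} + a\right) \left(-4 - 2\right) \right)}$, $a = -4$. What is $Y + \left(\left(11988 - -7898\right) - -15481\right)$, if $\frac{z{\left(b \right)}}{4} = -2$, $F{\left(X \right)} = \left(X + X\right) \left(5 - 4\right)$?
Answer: $35431$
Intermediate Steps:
$F{\left(X \right)} = 2 X$ ($F{\left(X \right)} = 2 X 1 = 2 X$)
$z{\left(b \right)} = -8$ ($z{\left(b \right)} = 4 \left(-2\right) = -8$)
$Y = 64$ ($Y = \left(-8\right)^{2} = 64$)
$Y + \left(\left(11988 - -7898\right) - -15481\right) = 64 + \left(\left(11988 - -7898\right) - -15481\right) = 64 + \left(\left(11988 + 7898\right) + 15481\right) = 64 + \left(19886 + 15481\right) = 64 + 35367 = 35431$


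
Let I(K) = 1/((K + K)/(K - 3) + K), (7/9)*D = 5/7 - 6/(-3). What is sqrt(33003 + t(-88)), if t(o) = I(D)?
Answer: sqrt(398991407079)/3477 ≈ 181.67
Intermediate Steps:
D = 171/49 (D = 9*(5/7 - 6/(-3))/7 = 9*(5*(1/7) - 6*(-1/3))/7 = 9*(5/7 + 2)/7 = (9/7)*(19/7) = 171/49 ≈ 3.4898)
I(K) = 1/(K + 2*K/(-3 + K)) (I(K) = 1/((2*K)/(-3 + K) + K) = 1/(2*K/(-3 + K) + K) = 1/(K + 2*K/(-3 + K)))
t(o) = 196/3477 (t(o) = (-3 + 171/49)/((171/49)*(-1 + 171/49)) = (49/171)*(24/49)/(122/49) = (49/171)*(49/122)*(24/49) = 196/3477)
sqrt(33003 + t(-88)) = sqrt(33003 + 196/3477) = sqrt(114751627/3477) = sqrt(398991407079)/3477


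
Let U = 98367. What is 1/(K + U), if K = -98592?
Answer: -1/225 ≈ -0.0044444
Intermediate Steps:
1/(K + U) = 1/(-98592 + 98367) = 1/(-225) = -1/225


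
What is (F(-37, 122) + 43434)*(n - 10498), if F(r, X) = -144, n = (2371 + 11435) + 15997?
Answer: 835713450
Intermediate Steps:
n = 29803 (n = 13806 + 15997 = 29803)
(F(-37, 122) + 43434)*(n - 10498) = (-144 + 43434)*(29803 - 10498) = 43290*19305 = 835713450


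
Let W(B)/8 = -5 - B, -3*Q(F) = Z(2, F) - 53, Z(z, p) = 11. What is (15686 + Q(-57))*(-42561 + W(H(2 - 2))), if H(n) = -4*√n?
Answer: -668835700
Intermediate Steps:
Q(F) = 14 (Q(F) = -(11 - 53)/3 = -⅓*(-42) = 14)
W(B) = -40 - 8*B (W(B) = 8*(-5 - B) = -40 - 8*B)
(15686 + Q(-57))*(-42561 + W(H(2 - 2))) = (15686 + 14)*(-42561 + (-40 - (-32)*√(2 - 2))) = 15700*(-42561 + (-40 - (-32)*√0)) = 15700*(-42561 + (-40 - (-32)*0)) = 15700*(-42561 + (-40 - 8*0)) = 15700*(-42561 + (-40 + 0)) = 15700*(-42561 - 40) = 15700*(-42601) = -668835700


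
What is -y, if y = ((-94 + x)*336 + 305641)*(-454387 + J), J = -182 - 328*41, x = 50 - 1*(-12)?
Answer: 138013065113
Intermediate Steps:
x = 62 (x = 50 + 12 = 62)
J = -13630 (J = -182 - 13448 = -13630)
y = -138013065113 (y = ((-94 + 62)*336 + 305641)*(-454387 - 13630) = (-32*336 + 305641)*(-468017) = (-10752 + 305641)*(-468017) = 294889*(-468017) = -138013065113)
-y = -1*(-138013065113) = 138013065113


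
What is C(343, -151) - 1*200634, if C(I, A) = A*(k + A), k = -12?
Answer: -176021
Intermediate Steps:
C(I, A) = A*(-12 + A)
C(343, -151) - 1*200634 = -151*(-12 - 151) - 1*200634 = -151*(-163) - 200634 = 24613 - 200634 = -176021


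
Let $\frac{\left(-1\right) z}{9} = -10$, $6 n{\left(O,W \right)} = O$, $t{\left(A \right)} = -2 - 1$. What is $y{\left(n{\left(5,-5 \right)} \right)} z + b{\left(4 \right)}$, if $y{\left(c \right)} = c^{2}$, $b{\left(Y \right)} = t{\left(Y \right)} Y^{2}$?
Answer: $\frac{29}{2} \approx 14.5$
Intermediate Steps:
$t{\left(A \right)} = -3$ ($t{\left(A \right)} = -2 - 1 = -3$)
$n{\left(O,W \right)} = \frac{O}{6}$
$b{\left(Y \right)} = - 3 Y^{2}$
$z = 90$ ($z = \left(-9\right) \left(-10\right) = 90$)
$y{\left(n{\left(5,-5 \right)} \right)} z + b{\left(4 \right)} = \left(\frac{1}{6} \cdot 5\right)^{2} \cdot 90 - 3 \cdot 4^{2} = \left(\frac{5}{6}\right)^{2} \cdot 90 - 48 = \frac{25}{36} \cdot 90 - 48 = \frac{125}{2} - 48 = \frac{29}{2}$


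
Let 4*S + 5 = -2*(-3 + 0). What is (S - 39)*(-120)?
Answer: 4650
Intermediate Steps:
S = ¼ (S = -5/4 + (-2*(-3 + 0))/4 = -5/4 + (-2*(-3))/4 = -5/4 + (¼)*6 = -5/4 + 3/2 = ¼ ≈ 0.25000)
(S - 39)*(-120) = (¼ - 39)*(-120) = -155/4*(-120) = 4650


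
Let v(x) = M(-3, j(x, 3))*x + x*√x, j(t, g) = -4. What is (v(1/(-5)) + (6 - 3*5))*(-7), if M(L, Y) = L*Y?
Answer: 399/5 + 7*I*√5/25 ≈ 79.8 + 0.6261*I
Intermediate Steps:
v(x) = x^(3/2) + 12*x (v(x) = (-3*(-4))*x + x*√x = 12*x + x^(3/2) = x^(3/2) + 12*x)
(v(1/(-5)) + (6 - 3*5))*(-7) = (((1/(-5))^(3/2) + 12/(-5)) + (6 - 3*5))*(-7) = (((-⅕)^(3/2) + 12*(-⅕)) + (6 - 15))*(-7) = ((-I*√5/25 - 12/5) - 9)*(-7) = ((-12/5 - I*√5/25) - 9)*(-7) = (-57/5 - I*√5/25)*(-7) = 399/5 + 7*I*√5/25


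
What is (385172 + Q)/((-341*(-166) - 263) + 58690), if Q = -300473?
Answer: 84699/115033 ≈ 0.73630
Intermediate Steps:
(385172 + Q)/((-341*(-166) - 263) + 58690) = (385172 - 300473)/((-341*(-166) - 263) + 58690) = 84699/((56606 - 263) + 58690) = 84699/(56343 + 58690) = 84699/115033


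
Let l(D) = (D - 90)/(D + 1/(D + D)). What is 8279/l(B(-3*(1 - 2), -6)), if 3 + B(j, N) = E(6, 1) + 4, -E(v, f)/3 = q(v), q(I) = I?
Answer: 281973/214 ≈ 1317.6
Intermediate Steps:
E(v, f) = -3*v
B(j, N) = -17 (B(j, N) = -3 + (-3*6 + 4) = -3 + (-18 + 4) = -3 - 14 = -17)
l(D) = (-90 + D)/(D + 1/(2*D))
8279/l(B(-3*(1 - 2), -6)) = 8279/((2*(-17)*(-90 - 17)/(1 + 2*(-17)²))) = 8279/((2*(-17)*(-107)/(1 + 2*289))) = 8279/((2*(-17)*(-107)/(1 + 578))) = 8279/((2*(-17)*(-107)/579)) = 8279/((2*(-17)*(1/579)*(-107))) = 8279/(3638/579) = 8279*(579/3638) = 281973/214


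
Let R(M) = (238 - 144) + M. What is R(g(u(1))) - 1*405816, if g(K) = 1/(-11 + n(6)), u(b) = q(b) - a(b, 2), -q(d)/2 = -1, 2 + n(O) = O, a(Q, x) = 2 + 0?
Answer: -2840055/7 ≈ -4.0572e+5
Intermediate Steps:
a(Q, x) = 2
n(O) = -2 + O
q(d) = 2 (q(d) = -2*(-1) = 2)
u(b) = 0 (u(b) = 2 - 1*2 = 2 - 2 = 0)
g(K) = -1/7 (g(K) = 1/(-11 + (-2 + 6)) = 1/(-11 + 4) = 1/(-7) = -1/7)
R(M) = 94 + M
R(g(u(1))) - 1*405816 = (94 - 1/7) - 1*405816 = 657/7 - 405816 = -2840055/7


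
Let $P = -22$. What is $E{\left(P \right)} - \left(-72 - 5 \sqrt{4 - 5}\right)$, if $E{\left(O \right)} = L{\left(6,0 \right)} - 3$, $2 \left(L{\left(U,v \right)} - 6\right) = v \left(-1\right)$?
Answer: $75 + 5 i \approx 75.0 + 5.0 i$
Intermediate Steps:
$L{\left(U,v \right)} = 6 - \frac{v}{2}$ ($L{\left(U,v \right)} = 6 + \frac{v \left(-1\right)}{2} = 6 + \frac{\left(-1\right) v}{2} = 6 - \frac{v}{2}$)
$E{\left(O \right)} = 3$ ($E{\left(O \right)} = \left(6 - 0\right) - 3 = \left(6 + 0\right) - 3 = 6 - 3 = 3$)
$E{\left(P \right)} - \left(-72 - 5 \sqrt{4 - 5}\right) = 3 - \left(-72 - 5 \sqrt{4 - 5}\right) = 3 - \left(-72 - 5 \sqrt{-1}\right) = 3 - \left(-72 - 5 i\right) = 3 + \left(72 + 5 i\right) = 75 + 5 i$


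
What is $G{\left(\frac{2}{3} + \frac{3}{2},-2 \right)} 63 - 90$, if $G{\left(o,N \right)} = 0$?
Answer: $-90$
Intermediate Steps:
$G{\left(\frac{2}{3} + \frac{3}{2},-2 \right)} 63 - 90 = 0 \cdot 63 - 90 = 0 - 90 = -90$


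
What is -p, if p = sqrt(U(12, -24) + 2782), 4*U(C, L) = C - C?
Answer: -sqrt(2782) ≈ -52.745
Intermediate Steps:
U(C, L) = 0 (U(C, L) = (C - C)/4 = (1/4)*0 = 0)
p = sqrt(2782) (p = sqrt(0 + 2782) = sqrt(2782) ≈ 52.745)
-p = -sqrt(2782)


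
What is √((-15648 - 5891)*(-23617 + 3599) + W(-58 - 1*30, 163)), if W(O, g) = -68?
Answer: √431167634 ≈ 20765.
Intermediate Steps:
√((-15648 - 5891)*(-23617 + 3599) + W(-58 - 1*30, 163)) = √((-15648 - 5891)*(-23617 + 3599) - 68) = √(-21539*(-20018) - 68) = √(431167702 - 68) = √431167634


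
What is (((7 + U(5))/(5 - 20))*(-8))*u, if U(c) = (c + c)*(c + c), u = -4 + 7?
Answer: 856/5 ≈ 171.20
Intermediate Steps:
u = 3
U(c) = 4*c² (U(c) = (2*c)*(2*c) = 4*c²)
(((7 + U(5))/(5 - 20))*(-8))*u = (((7 + 4*5²)/(5 - 20))*(-8))*3 = (((7 + 4*25)/(-15))*(-8))*3 = (((7 + 100)*(-1/15))*(-8))*3 = ((107*(-1/15))*(-8))*3 = -107/15*(-8)*3 = (856/15)*3 = 856/5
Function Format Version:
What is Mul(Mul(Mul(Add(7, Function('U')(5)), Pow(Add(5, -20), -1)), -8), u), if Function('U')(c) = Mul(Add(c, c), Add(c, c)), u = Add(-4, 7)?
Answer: Rational(856, 5) ≈ 171.20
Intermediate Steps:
u = 3
Function('U')(c) = Mul(4, Pow(c, 2)) (Function('U')(c) = Mul(Mul(2, c), Mul(2, c)) = Mul(4, Pow(c, 2)))
Mul(Mul(Mul(Add(7, Function('U')(5)), Pow(Add(5, -20), -1)), -8), u) = Mul(Mul(Mul(Add(7, Mul(4, Pow(5, 2))), Pow(Add(5, -20), -1)), -8), 3) = Mul(Mul(Mul(Add(7, Mul(4, 25)), Pow(-15, -1)), -8), 3) = Mul(Mul(Mul(Add(7, 100), Rational(-1, 15)), -8), 3) = Mul(Mul(Mul(107, Rational(-1, 15)), -8), 3) = Mul(Mul(Rational(-107, 15), -8), 3) = Mul(Rational(856, 15), 3) = Rational(856, 5)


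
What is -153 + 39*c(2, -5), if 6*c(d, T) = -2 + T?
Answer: -397/2 ≈ -198.50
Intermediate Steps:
c(d, T) = -⅓ + T/6 (c(d, T) = (-2 + T)/6 = -⅓ + T/6)
-153 + 39*c(2, -5) = -153 + 39*(-⅓ + (⅙)*(-5)) = -153 + 39*(-⅓ - ⅚) = -153 + 39*(-7/6) = -153 - 91/2 = -397/2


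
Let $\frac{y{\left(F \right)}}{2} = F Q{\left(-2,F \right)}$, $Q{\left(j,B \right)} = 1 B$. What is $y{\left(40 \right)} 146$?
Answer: $467200$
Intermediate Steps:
$Q{\left(j,B \right)} = B$
$y{\left(F \right)} = 2 F^{2}$ ($y{\left(F \right)} = 2 F F = 2 F^{2}$)
$y{\left(40 \right)} 146 = 2 \cdot 40^{2} \cdot 146 = 2 \cdot 1600 \cdot 146 = 3200 \cdot 146 = 467200$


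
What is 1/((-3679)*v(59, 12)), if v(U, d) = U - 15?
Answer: -1/161876 ≈ -6.1776e-6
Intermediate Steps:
v(U, d) = -15 + U
1/((-3679)*v(59, 12)) = 1/((-3679)*(-15 + 59)) = -1/3679/44 = -1/3679*1/44 = -1/161876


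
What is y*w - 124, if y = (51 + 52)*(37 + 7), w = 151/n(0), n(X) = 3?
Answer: 683960/3 ≈ 2.2799e+5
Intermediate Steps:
w = 151/3 ≈ 50.333
y = 4532 (y = 103*44 = 4532)
y*w - 124 = 4532*(151/3) - 124 = 684332/3 - 124 = 683960/3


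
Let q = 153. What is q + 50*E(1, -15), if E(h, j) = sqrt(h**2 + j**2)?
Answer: 153 + 50*sqrt(226) ≈ 904.67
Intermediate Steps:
q + 50*E(1, -15) = 153 + 50*sqrt(1**2 + (-15)**2) = 153 + 50*sqrt(1 + 225) = 153 + 50*sqrt(226)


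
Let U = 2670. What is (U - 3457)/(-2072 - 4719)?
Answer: 787/6791 ≈ 0.11589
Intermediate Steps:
(U - 3457)/(-2072 - 4719) = (2670 - 3457)/(-2072 - 4719) = -787/(-6791) = -787*(-1/6791) = 787/6791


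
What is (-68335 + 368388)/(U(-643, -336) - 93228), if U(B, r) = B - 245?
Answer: -300053/94116 ≈ -3.1881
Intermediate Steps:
U(B, r) = -245 + B
(-68335 + 368388)/(U(-643, -336) - 93228) = (-68335 + 368388)/((-245 - 643) - 93228) = 300053/(-888 - 93228) = 300053/(-94116) = 300053*(-1/94116) = -300053/94116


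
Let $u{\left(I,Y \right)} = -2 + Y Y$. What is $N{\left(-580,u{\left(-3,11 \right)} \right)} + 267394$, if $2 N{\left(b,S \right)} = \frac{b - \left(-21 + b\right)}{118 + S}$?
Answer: $\frac{42248259}{158} \approx 2.6739 \cdot 10^{5}$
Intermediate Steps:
$u{\left(I,Y \right)} = -2 + Y^{2}$
$N{\left(b,S \right)} = \frac{21}{2 \left(118 + S\right)}$ ($N{\left(b,S \right)} = \frac{\left(b - \left(-21 + b\right)\right) \frac{1}{118 + S}}{2} = \frac{21 \frac{1}{118 + S}}{2} = \frac{21}{2 \left(118 + S\right)}$)
$N{\left(-580,u{\left(-3,11 \right)} \right)} + 267394 = \frac{21}{2 \left(118 - \left(2 - 11^{2}\right)\right)} + 267394 = \frac{21}{2 \left(118 + \left(-2 + 121\right)\right)} + 267394 = \frac{21}{2 \left(118 + 119\right)} + 267394 = \frac{21}{2 \cdot 237} + 267394 = \frac{21}{2} \cdot \frac{1}{237} + 267394 = \frac{7}{158} + 267394 = \frac{42248259}{158}$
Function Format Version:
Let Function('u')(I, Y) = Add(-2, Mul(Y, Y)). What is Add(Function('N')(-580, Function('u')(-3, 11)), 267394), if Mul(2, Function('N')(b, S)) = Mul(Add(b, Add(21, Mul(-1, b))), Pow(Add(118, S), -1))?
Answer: Rational(42248259, 158) ≈ 2.6739e+5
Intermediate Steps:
Function('u')(I, Y) = Add(-2, Pow(Y, 2))
Function('N')(b, S) = Mul(Rational(21, 2), Pow(Add(118, S), -1)) (Function('N')(b, S) = Mul(Rational(1, 2), Mul(Add(b, Add(21, Mul(-1, b))), Pow(Add(118, S), -1))) = Mul(Rational(1, 2), Mul(21, Pow(Add(118, S), -1))) = Mul(Rational(21, 2), Pow(Add(118, S), -1)))
Add(Function('N')(-580, Function('u')(-3, 11)), 267394) = Add(Mul(Rational(21, 2), Pow(Add(118, Add(-2, Pow(11, 2))), -1)), 267394) = Add(Mul(Rational(21, 2), Pow(Add(118, Add(-2, 121)), -1)), 267394) = Add(Mul(Rational(21, 2), Pow(Add(118, 119), -1)), 267394) = Add(Mul(Rational(21, 2), Pow(237, -1)), 267394) = Add(Mul(Rational(21, 2), Rational(1, 237)), 267394) = Add(Rational(7, 158), 267394) = Rational(42248259, 158)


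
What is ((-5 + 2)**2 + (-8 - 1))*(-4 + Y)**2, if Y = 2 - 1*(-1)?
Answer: 0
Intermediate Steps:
Y = 3 (Y = 2 + 1 = 3)
((-5 + 2)**2 + (-8 - 1))*(-4 + Y)**2 = ((-5 + 2)**2 + (-8 - 1))*(-4 + 3)**2 = ((-3)**2 - 9)*(-1)**2 = (9 - 9)*1 = 0*1 = 0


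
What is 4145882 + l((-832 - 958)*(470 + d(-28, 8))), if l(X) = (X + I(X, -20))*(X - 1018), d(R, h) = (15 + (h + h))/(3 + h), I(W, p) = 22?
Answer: 86774686845146/121 ≈ 7.1715e+11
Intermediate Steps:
d(R, h) = (15 + 2*h)/(3 + h)
l(X) = (-1018 + X)*(22 + X) (l(X) = (X + 22)*(X - 1018) = (22 + X)*(-1018 + X) = (-1018 + X)*(22 + X))
4145882 + l((-832 - 958)*(470 + d(-28, 8))) = 4145882 + (-22396 + ((-832 - 958)*(470 + (15 + 2*8)/(3 + 8)))² - 996*(-832 - 958)*(470 + (15 + 2*8)/(3 + 8))) = 4145882 + (-22396 + (-1790*(470 + (15 + 16)/11))² - (-1782840)*(470 + (15 + 16)/11)) = 4145882 + (-22396 + (-1790*(470 + (1/11)*31))² - (-1782840)*(470 + (1/11)*31)) = 4145882 + (-22396 + (-1790*(470 + 31/11))² - (-1782840)*(470 + 31/11)) = 4145882 + (-22396 + (-1790*5201/11)² - (-1782840)*5201/11) = 4145882 + (-22396 + (-9309790/11)² - 996*(-9309790/11)) = 4145882 + (-22396 + 86672189844100/121 + 9272550840/11) = 4145882 + 86774185193424/121 = 86774686845146/121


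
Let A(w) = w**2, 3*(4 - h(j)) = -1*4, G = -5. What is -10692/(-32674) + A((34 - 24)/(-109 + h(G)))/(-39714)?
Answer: 3422486963904/10458886936763 ≈ 0.32723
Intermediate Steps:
h(j) = 16/3 (h(j) = 4 - (-1)*4/3 = 4 - 1/3*(-4) = 4 + 4/3 = 16/3)
-10692/(-32674) + A((34 - 24)/(-109 + h(G)))/(-39714) = -10692/(-32674) + ((34 - 24)/(-109 + 16/3))**2/(-39714) = -10692*(-1/32674) + (10/(-311/3))**2*(-1/39714) = 5346/16337 + (10*(-3/311))**2*(-1/39714) = 5346/16337 + (-30/311)**2*(-1/39714) = 5346/16337 + (900/96721)*(-1/39714) = 5346/16337 - 150/640196299 = 3422486963904/10458886936763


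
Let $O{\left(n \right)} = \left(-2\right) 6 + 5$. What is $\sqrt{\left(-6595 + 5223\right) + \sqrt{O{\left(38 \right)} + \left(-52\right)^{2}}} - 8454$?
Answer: $-8454 + i \sqrt{1372 - \sqrt{2697}} \approx -8454.0 + 36.333 i$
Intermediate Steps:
$O{\left(n \right)} = -7$ ($O{\left(n \right)} = -12 + 5 = -7$)
$\sqrt{\left(-6595 + 5223\right) + \sqrt{O{\left(38 \right)} + \left(-52\right)^{2}}} - 8454 = \sqrt{\left(-6595 + 5223\right) + \sqrt{-7 + \left(-52\right)^{2}}} - 8454 = \sqrt{-1372 + \sqrt{-7 + 2704}} - 8454 = \sqrt{-1372 + \sqrt{2697}} - 8454 = -8454 + \sqrt{-1372 + \sqrt{2697}}$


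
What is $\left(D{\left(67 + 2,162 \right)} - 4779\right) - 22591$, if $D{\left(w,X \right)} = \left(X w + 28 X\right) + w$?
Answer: $-11587$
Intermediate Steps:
$D{\left(w,X \right)} = w + 28 X + X w$ ($D{\left(w,X \right)} = \left(28 X + X w\right) + w = w + 28 X + X w$)
$\left(D{\left(67 + 2,162 \right)} - 4779\right) - 22591 = \left(\left(\left(67 + 2\right) + 28 \cdot 162 + 162 \left(67 + 2\right)\right) - 4779\right) - 22591 = \left(\left(69 + 4536 + 162 \cdot 69\right) - 4779\right) - 22591 = \left(\left(69 + 4536 + 11178\right) - 4779\right) - 22591 = \left(15783 - 4779\right) - 22591 = 11004 - 22591 = -11587$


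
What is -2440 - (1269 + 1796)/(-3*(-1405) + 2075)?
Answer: -3070133/1258 ≈ -2440.5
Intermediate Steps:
-2440 - (1269 + 1796)/(-3*(-1405) + 2075) = -2440 - 3065/(4215 + 2075) = -2440 - 3065/6290 = -2440 - 1*613/1258 = -2440 - 613/1258 = -3070133/1258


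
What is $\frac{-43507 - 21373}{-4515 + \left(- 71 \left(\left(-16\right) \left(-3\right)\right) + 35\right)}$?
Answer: $\frac{4055}{493} \approx 8.2252$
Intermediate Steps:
$\frac{-43507 - 21373}{-4515 + \left(- 71 \left(\left(-16\right) \left(-3\right)\right) + 35\right)} = - \frac{64880}{-4515 + \left(\left(-71\right) 48 + 35\right)} = - \frac{64880}{-4515 + \left(-3408 + 35\right)} = - \frac{64880}{-4515 - 3373} = - \frac{64880}{-7888} = \left(-64880\right) \left(- \frac{1}{7888}\right) = \frac{4055}{493}$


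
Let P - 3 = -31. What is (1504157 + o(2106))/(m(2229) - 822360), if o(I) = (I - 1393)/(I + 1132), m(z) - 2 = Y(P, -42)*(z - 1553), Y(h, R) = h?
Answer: -4870461079/2724084068 ≈ -1.7879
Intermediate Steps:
P = -28 (P = 3 - 31 = -28)
m(z) = 43486 - 28*z (m(z) = 2 - 28*(z - 1553) = 2 - 28*(-1553 + z) = 2 + (43484 - 28*z) = 43486 - 28*z)
o(I) = (-1393 + I)/(1132 + I)
(1504157 + o(2106))/(m(2229) - 822360) = (1504157 + (-1393 + 2106)/(1132 + 2106))/((43486 - 28*2229) - 822360) = (1504157 + 713/3238)/((43486 - 62412) - 822360) = (1504157 + (1/3238)*713)/(-18926 - 822360) = (1504157 + 713/3238)/(-841286) = (4870461079/3238)*(-1/841286) = -4870461079/2724084068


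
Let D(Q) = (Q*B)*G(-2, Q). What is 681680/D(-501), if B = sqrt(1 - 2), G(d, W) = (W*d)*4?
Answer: 85210*I/251001 ≈ 0.33948*I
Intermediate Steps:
G(d, W) = 4*W*d
B = I (B = sqrt(-1) = I ≈ 1.0*I)
D(Q) = -8*I*Q**2 (D(Q) = (Q*I)*(4*Q*(-2)) = (I*Q)*(-8*Q) = -8*I*Q**2)
681680/D(-501) = 681680/((-8*I*(-501)**2)) = 681680/((-8*I*251001)) = 681680/((-2008008*I)) = 681680*(I/2008008) = 85210*I/251001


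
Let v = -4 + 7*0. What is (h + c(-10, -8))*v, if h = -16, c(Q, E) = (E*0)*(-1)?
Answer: 64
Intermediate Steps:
c(Q, E) = 0 (c(Q, E) = 0*(-1) = 0)
v = -4 (v = -4 + 0 = -4)
(h + c(-10, -8))*v = (-16 + 0)*(-4) = -16*(-4) = 64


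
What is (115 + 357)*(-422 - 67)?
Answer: -230808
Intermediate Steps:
(115 + 357)*(-422 - 67) = 472*(-489) = -230808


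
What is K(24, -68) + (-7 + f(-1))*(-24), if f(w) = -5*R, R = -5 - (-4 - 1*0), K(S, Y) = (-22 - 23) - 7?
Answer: -4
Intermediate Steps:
K(S, Y) = -52 (K(S, Y) = -45 - 7 = -52)
R = -1 (R = -5 - (-4 + 0) = -5 - 1*(-4) = -5 + 4 = -1)
f(w) = 5 (f(w) = -5*(-1) = 5)
K(24, -68) + (-7 + f(-1))*(-24) = -52 + (-7 + 5)*(-24) = -52 - 2*(-24) = -52 + 48 = -4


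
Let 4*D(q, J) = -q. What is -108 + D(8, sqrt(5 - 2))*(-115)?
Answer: 122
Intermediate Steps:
D(q, J) = -q/4 (D(q, J) = (-q)/4 = -q/4)
-108 + D(8, sqrt(5 - 2))*(-115) = -108 - 1/4*8*(-115) = -108 - 2*(-115) = -108 + 230 = 122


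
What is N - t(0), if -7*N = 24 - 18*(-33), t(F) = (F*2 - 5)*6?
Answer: -408/7 ≈ -58.286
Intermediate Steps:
t(F) = -30 + 12*F (t(F) = (2*F - 5)*6 = (-5 + 2*F)*6 = -30 + 12*F)
N = -618/7 (N = -(24 - 18*(-33))/7 = -(24 + 594)/7 = -1/7*618 = -618/7 ≈ -88.286)
N - t(0) = -618/7 - (-30 + 12*0) = -618/7 - (-30 + 0) = -618/7 - 1*(-30) = -618/7 + 30 = -408/7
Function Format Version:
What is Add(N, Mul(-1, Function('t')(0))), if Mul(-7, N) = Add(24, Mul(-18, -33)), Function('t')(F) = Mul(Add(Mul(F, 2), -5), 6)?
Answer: Rational(-408, 7) ≈ -58.286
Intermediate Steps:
Function('t')(F) = Add(-30, Mul(12, F)) (Function('t')(F) = Mul(Add(Mul(2, F), -5), 6) = Mul(Add(-5, Mul(2, F)), 6) = Add(-30, Mul(12, F)))
N = Rational(-618, 7) (N = Mul(Rational(-1, 7), Add(24, Mul(-18, -33))) = Mul(Rational(-1, 7), Add(24, 594)) = Mul(Rational(-1, 7), 618) = Rational(-618, 7) ≈ -88.286)
Add(N, Mul(-1, Function('t')(0))) = Add(Rational(-618, 7), Mul(-1, Add(-30, Mul(12, 0)))) = Add(Rational(-618, 7), Mul(-1, Add(-30, 0))) = Add(Rational(-618, 7), Mul(-1, -30)) = Add(Rational(-618, 7), 30) = Rational(-408, 7)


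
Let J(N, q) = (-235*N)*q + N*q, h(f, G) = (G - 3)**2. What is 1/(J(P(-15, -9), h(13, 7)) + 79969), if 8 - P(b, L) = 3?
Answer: 1/61249 ≈ 1.6327e-5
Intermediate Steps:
P(b, L) = 5 (P(b, L) = 8 - 1*3 = 8 - 3 = 5)
h(f, G) = (-3 + G)**2
J(N, q) = -234*N*q (J(N, q) = -235*N*q + N*q = -234*N*q)
1/(J(P(-15, -9), h(13, 7)) + 79969) = 1/(-234*5*(-3 + 7)**2 + 79969) = 1/(-234*5*4**2 + 79969) = 1/(-234*5*16 + 79969) = 1/(-18720 + 79969) = 1/61249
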